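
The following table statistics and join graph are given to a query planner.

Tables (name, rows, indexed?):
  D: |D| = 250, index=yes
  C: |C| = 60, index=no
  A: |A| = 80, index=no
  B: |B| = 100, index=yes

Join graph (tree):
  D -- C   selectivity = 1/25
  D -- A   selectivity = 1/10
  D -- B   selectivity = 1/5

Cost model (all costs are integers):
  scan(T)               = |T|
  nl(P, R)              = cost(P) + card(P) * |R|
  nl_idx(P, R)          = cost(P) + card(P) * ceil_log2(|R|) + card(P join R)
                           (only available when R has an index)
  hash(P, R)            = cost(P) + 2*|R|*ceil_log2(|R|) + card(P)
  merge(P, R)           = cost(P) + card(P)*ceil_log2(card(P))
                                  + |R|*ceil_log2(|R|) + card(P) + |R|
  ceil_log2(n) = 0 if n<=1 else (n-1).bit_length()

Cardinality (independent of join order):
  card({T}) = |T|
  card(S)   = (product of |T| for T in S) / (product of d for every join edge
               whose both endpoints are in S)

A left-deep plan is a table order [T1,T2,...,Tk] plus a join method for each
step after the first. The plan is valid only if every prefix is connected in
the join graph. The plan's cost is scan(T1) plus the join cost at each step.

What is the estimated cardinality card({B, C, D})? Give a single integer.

Tables in S: B(100), C(60), D(250)
Edges inside S: D-C(d=25), D-B(d=5)
numerator = 100 * 60 * 250 = 1500000
denominator = 25 * 5 = 125
card(S) = 1500000 / 125 = 12000

12000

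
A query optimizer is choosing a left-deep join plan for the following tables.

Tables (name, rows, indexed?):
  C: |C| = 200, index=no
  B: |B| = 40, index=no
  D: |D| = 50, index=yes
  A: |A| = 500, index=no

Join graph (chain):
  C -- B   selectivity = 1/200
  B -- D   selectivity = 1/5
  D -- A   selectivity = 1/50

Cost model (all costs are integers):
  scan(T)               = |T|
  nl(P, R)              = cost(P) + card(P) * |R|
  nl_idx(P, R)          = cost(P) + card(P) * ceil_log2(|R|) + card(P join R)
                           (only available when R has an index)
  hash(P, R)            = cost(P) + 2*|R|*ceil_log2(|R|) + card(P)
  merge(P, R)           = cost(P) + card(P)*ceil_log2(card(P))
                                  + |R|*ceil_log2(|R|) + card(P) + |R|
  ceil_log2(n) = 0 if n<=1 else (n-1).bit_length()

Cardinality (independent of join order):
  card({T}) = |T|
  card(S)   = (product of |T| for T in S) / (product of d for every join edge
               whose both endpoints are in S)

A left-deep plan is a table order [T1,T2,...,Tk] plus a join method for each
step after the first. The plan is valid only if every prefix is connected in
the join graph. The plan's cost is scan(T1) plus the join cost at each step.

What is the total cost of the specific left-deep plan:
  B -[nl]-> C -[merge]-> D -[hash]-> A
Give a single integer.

18070

step 1: scan B: cost=40, card=40
step 2: join C via nl
    card(P join C) = 40*200/(200) = 40
    cost = 40 + 40*200 = 8040
step 3: join D via merge
    card(P join D) = 40*50/(5) = 400
    cost = 8040 + 40*6 + 50*6 + 40 + 50 = 8670
step 4: join A via hash
    card(P join A) = 400*500/(50) = 4000
    cost = 8670 + 2*500*9 + 400 = 18070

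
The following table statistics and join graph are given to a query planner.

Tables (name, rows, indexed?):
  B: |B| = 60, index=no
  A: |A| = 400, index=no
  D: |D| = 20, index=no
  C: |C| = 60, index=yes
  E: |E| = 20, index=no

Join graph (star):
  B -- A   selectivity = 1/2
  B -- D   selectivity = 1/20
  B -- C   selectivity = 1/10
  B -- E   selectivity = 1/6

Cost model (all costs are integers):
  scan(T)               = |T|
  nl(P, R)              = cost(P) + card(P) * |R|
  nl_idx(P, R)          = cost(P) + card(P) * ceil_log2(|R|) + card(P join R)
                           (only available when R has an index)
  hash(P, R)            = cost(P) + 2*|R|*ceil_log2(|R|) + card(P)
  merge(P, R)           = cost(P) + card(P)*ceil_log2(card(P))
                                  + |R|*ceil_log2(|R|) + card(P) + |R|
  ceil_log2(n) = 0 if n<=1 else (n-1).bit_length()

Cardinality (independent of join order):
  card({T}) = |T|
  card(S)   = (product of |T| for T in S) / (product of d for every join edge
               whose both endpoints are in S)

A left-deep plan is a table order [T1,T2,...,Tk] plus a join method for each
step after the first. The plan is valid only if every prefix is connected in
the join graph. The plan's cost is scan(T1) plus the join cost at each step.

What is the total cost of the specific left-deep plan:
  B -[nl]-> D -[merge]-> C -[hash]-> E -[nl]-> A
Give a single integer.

482660

step 1: scan B: cost=60, card=60
step 2: join D via nl
    card(P join D) = 60*20/(20) = 60
    cost = 60 + 60*20 = 1260
step 3: join C via merge
    card(P join C) = 60*60/(10) = 360
    cost = 1260 + 60*6 + 60*6 + 60 + 60 = 2100
step 4: join E via hash
    card(P join E) = 360*20/(6) = 1200
    cost = 2100 + 2*20*5 + 360 = 2660
step 5: join A via nl
    card(P join A) = 1200*400/(2) = 240000
    cost = 2660 + 1200*400 = 482660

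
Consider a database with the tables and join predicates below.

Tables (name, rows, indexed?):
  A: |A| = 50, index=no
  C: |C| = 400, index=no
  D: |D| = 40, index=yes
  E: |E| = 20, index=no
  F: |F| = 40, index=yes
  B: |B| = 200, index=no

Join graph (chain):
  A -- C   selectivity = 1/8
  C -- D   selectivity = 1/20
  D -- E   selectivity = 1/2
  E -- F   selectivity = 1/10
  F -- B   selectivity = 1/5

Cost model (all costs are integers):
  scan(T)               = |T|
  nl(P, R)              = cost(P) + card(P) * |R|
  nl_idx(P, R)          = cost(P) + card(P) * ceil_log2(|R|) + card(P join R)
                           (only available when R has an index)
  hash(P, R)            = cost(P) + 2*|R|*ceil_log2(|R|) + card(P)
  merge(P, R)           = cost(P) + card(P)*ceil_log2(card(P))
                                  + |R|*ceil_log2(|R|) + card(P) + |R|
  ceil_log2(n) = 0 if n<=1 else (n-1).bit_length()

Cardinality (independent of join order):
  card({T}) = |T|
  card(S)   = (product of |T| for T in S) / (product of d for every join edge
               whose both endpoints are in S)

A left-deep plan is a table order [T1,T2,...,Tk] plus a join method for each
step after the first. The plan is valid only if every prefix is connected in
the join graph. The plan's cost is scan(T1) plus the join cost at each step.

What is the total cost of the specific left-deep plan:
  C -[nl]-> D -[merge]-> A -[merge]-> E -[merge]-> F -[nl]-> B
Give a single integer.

step 1: scan C: cost=400, card=400
step 2: join D via nl
    card(P join D) = 400*40/(20) = 800
    cost = 400 + 400*40 = 16400
step 3: join A via merge
    card(P join A) = 800*50/(8) = 5000
    cost = 16400 + 800*10 + 50*6 + 800 + 50 = 25550
step 4: join E via merge
    card(P join E) = 5000*20/(2) = 50000
    cost = 25550 + 5000*13 + 20*5 + 5000 + 20 = 95670
step 5: join F via merge
    card(P join F) = 50000*40/(10) = 200000
    cost = 95670 + 50000*16 + 40*6 + 50000 + 40 = 945950
step 6: join B via nl
    card(P join B) = 200000*200/(5) = 8000000
    cost = 945950 + 200000*200 = 40945950

40945950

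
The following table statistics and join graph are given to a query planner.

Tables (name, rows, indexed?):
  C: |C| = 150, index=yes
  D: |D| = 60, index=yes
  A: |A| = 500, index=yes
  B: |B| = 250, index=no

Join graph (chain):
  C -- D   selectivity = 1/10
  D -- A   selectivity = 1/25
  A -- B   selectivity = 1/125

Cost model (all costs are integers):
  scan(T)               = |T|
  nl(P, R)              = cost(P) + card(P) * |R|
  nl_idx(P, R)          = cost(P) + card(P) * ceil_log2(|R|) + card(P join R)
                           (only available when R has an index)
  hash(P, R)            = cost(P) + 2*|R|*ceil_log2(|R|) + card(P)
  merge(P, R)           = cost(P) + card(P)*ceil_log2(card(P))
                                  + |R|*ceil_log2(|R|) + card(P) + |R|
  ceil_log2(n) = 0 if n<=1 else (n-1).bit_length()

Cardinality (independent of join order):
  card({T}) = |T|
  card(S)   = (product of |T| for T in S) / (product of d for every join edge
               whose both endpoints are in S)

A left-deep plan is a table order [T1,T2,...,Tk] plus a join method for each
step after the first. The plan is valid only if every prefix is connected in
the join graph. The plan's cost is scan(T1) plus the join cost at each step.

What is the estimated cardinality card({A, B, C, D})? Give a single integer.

Tables in S: A(500), B(250), C(150), D(60)
Edges inside S: C-D(d=10), D-A(d=25), A-B(d=125)
numerator = 500 * 250 * 150 * 60 = 1125000000
denominator = 10 * 25 * 125 = 31250
card(S) = 1125000000 / 31250 = 36000

36000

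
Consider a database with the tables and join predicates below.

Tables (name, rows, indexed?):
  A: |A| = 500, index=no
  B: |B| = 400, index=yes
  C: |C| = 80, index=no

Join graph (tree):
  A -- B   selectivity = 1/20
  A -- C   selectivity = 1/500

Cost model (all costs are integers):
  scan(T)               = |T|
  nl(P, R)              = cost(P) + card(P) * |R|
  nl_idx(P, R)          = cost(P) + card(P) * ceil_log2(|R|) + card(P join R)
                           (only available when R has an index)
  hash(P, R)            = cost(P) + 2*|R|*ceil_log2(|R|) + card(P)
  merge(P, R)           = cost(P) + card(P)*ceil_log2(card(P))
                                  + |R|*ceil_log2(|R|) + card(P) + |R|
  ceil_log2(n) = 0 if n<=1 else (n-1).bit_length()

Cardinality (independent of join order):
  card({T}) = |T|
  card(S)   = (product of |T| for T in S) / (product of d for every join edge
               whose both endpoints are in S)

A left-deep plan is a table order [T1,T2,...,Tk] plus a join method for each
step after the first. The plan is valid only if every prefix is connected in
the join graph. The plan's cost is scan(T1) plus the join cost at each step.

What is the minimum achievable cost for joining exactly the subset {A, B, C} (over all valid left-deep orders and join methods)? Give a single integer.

Selinger DP over subsets of {A,B,C}:
  {A}: scan cost=500, card=500
  {B}: scan cost=400, card=400
  {C}: scan cost=80, card=80
  {AB}: card=10000; try (B,hash)→8200, (A,merge)→9400, (B,merge)→9500, (A,hash)→9800, (B,nl_idx)→15000, (A,nl)→200400 …(+1); best=8200 via (B,hash)
  {AC}: card=80; try (C,hash)→2120, (A,merge)→5720, (C,merge)→6140, (A,hash)→9160, (A,nl)→40080, (C,nl)→40500; best=2120 via (C,hash)
  {ABC}: card=1600; try (B,nl_idx)→4440, (B,merge)→6760, (B,hash)→9400, (C,hash)→19320, (B,nl)→34120, (C,merge)→158840 …(+1); best=4440 via (B,nl_idx)

4440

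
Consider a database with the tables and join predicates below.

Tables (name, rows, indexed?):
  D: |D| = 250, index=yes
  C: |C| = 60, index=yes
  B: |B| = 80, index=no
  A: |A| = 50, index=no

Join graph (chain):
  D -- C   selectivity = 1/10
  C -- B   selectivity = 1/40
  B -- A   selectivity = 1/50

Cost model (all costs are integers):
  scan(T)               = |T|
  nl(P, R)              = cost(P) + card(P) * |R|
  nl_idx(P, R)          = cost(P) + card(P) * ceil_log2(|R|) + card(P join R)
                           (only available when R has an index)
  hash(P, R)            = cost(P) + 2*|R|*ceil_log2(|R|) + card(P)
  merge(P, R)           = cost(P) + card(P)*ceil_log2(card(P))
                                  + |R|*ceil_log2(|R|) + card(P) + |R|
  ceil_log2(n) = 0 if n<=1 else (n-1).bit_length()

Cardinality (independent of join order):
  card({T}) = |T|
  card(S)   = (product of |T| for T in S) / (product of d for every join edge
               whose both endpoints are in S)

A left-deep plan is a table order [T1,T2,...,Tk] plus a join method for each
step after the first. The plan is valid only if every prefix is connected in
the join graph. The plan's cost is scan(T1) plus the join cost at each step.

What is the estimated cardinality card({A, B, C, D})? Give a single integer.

3000

Tables in S: A(50), B(80), C(60), D(250)
Edges inside S: D-C(d=10), C-B(d=40), B-A(d=50)
numerator = 50 * 80 * 60 * 250 = 60000000
denominator = 10 * 40 * 50 = 20000
card(S) = 60000000 / 20000 = 3000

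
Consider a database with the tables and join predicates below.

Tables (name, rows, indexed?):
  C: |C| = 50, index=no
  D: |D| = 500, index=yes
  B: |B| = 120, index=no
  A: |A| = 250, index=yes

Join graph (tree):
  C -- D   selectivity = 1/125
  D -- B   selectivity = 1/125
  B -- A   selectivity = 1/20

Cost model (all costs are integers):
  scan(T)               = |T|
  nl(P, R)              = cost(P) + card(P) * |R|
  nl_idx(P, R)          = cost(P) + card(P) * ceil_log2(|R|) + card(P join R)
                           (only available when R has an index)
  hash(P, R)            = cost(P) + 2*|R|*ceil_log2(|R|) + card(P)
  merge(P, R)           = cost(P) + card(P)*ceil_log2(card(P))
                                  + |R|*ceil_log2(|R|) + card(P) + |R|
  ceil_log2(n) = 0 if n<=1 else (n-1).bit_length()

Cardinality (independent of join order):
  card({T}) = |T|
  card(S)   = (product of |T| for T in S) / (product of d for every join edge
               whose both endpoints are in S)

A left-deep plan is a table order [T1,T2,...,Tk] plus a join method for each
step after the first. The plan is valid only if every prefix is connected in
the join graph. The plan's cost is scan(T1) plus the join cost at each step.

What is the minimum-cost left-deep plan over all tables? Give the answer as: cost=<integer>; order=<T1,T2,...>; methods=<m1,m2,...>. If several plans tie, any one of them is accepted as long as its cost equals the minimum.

cost=6516; order=C,D,B,A; methods=nl_idx,hash,nl_idx

Selinger DP (subsets sized 1..n):
  {C}: scan cost=50, card=50
  {D}: scan cost=500, card=500
  {B}: scan cost=120, card=120
  {A}: scan cost=250, card=250
  {CD}: card=200; try (D,nl_idx)→700, (C,hash)→1600, (D,merge)→5400, (C,merge)→5850, (D,hash)→9100, (D,nl)→25050 …(+1); best=700 via (D,nl_idx)
  {BD}: card=480; try (D,nl_idx)→1680, (B,hash)→2680, (D,merge)→6080, (B,merge)→6460, (D,hash)→9240, (D,nl)→60120 …(+1); best=1680 via (D,nl_idx)
  {AB}: card=1500; try (B,hash)→2180, (A,nl_idx)→2580, (A,merge)→3330, (B,merge)→3460, (A,hash)→4240, (A,nl)→30120 …(+1); best=2180 via (B,hash)
  {BCD}: card=192; try (B,hash)→2580, (C,hash)→2760, (B,merge)→3460, (C,merge)→6830, (B,nl)→24700, (C,nl)→25680; best=2580 via (B,hash)
  {ABD}: card=6000; try (A,hash)→6160, (A,merge)→8730, (A,nl_idx)→11520, (D,hash)→12680, (D,nl_idx)→21680, (D,merge)→25180 …(+2); best=6160 via (A,hash)
  {ABCD}: card=2400; try (A,nl_idx)→6516, (A,merge)→6558, (A,hash)→6772, (C,hash)→12760, (A,nl)→50580, (C,merge)→90510 …(+1); best=6516 via (A,nl_idx)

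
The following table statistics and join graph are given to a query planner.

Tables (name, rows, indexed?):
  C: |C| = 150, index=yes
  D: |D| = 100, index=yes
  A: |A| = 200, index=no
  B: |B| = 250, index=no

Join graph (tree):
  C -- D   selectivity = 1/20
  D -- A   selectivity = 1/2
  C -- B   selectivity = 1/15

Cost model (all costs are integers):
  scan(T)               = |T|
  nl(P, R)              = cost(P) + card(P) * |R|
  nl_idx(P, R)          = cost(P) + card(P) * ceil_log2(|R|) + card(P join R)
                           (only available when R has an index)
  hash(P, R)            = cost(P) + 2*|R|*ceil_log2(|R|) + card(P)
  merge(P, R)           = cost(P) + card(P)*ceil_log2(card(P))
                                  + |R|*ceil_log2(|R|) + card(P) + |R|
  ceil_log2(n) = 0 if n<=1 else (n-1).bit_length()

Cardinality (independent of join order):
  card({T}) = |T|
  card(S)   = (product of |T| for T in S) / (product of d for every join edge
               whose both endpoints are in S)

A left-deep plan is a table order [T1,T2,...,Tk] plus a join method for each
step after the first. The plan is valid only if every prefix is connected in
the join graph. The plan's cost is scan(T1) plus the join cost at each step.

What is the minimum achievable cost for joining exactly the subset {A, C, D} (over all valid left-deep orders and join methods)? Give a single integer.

5600

Selinger DP over subsets of {A,C,D}:
  {C}: scan cost=150, card=150
  {D}: scan cost=100, card=100
  {A}: scan cost=200, card=200
  {CD}: card=750; try (C,nl_idx)→1650, (D,hash)→1700, (D,nl_idx)→1950, (C,merge)→2250, (D,merge)→2300, (C,hash)→2600 …(+2); best=1650 via (C,nl_idx)
  {AD}: card=10000; try (D,hash)→1800, (A,merge)→2700, (D,merge)→2800, (A,hash)→3400, (D,nl_idx)→11600, (A,nl)→20100 …(+1); best=1800 via (D,hash)
  {ACD}: card=75000; try (A,hash)→5600, (A,merge)→11700, (C,hash)→14200, (A,nl)→151650, (C,merge)→153150, (C,nl_idx)→156800 …(+1); best=5600 via (A,hash)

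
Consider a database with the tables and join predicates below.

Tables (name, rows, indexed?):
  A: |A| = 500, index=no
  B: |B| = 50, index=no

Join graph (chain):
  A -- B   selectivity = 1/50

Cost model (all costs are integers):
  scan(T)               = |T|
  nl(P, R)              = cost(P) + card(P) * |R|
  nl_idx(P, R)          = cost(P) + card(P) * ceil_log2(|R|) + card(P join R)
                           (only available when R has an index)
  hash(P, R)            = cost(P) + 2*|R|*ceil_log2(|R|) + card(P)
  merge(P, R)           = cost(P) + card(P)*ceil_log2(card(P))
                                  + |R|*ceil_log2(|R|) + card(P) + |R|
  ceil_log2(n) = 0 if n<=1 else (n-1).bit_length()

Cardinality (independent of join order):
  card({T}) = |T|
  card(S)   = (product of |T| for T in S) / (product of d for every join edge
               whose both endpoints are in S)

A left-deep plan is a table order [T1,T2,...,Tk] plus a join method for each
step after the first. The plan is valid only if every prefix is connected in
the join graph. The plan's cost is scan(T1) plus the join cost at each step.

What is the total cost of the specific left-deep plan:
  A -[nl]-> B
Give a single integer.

25500

step 1: scan A: cost=500, card=500
step 2: join B via nl
    card(P join B) = 500*50/(50) = 500
    cost = 500 + 500*50 = 25500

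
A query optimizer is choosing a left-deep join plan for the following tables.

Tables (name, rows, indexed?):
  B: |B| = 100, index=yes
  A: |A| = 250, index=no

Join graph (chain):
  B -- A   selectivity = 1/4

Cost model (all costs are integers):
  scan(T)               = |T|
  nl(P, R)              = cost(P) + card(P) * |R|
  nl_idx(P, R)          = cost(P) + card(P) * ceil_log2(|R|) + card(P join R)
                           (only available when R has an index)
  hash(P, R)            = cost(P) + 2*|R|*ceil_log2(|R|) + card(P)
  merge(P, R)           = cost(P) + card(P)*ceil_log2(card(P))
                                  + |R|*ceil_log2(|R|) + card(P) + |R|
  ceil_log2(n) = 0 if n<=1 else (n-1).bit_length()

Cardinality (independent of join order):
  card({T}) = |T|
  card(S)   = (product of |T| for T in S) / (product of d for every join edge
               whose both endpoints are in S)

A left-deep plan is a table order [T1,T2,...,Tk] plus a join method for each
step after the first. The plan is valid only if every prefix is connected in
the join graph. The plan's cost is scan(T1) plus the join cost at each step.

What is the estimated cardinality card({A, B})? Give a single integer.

Tables in S: A(250), B(100)
Edges inside S: B-A(d=4)
numerator = 250 * 100 = 25000
denominator = 4 = 4
card(S) = 25000 / 4 = 6250

6250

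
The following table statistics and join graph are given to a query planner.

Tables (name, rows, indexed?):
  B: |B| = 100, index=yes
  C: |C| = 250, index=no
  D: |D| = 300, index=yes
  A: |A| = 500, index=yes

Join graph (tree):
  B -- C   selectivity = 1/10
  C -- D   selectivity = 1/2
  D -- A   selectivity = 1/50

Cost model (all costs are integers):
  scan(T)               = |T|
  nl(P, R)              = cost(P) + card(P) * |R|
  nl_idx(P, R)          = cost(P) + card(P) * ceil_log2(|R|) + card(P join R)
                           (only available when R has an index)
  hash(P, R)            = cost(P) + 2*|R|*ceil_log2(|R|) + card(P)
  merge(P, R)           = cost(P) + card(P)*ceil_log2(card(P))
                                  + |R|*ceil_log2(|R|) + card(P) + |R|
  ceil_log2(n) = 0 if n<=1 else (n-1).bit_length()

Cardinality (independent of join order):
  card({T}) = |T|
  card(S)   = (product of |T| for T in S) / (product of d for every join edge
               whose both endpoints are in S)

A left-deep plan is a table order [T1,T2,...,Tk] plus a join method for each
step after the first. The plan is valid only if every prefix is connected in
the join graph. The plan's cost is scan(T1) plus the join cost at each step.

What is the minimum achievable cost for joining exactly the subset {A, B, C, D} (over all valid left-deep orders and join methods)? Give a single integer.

389400

Selinger DP over subsets of {A,B,C,D}:
  {B}: scan cost=100, card=100
  {C}: scan cost=250, card=250
  {D}: scan cost=300, card=300
  {A}: scan cost=500, card=500
  {BC}: card=2500; try (B,hash)→1900, (C,merge)→3150, (B,merge)→3300, (C,hash)→4200, (B,nl_idx)→4500, (C,nl)→25100 …(+1); best=1900 via (B,hash)
  {CD}: card=37500; try (C,hash)→4600, (D,merge)→5500, (C,merge)→5550, (D,hash)→5900, (D,nl_idx)→40000, (D,nl)→75250 …(+1); best=4600 via (C,hash)
  {AD}: card=3000; try (A,nl_idx)→6000, (D,hash)→6400, (D,nl_idx)→8000, (A,merge)→8300, (D,merge)→8500, (A,hash)→9600 …(+2); best=6000 via (A,nl_idx)
  {BCD}: card=375000; try (D,hash)→9800, (D,merge)→37400, (B,hash)→43500, (D,nl_idx)→399400, (B,nl_idx)→642100, (B,merge)→642900 …(+2); best=9800 via (D,hash)
  {ACD}: card=375000; try (C,hash)→13000, (C,merge)→47250, (A,hash)→51100, (A,merge)→647100, (A,nl_idx)→717100, (C,nl)→756000 …(+1); best=13000 via (C,hash)
  {ABCD}: card=3750000; try (B,hash)→389400, (A,hash)→393800, (B,nl_idx)→6388000, (A,nl_idx)→7134800, (B,merge)→7513800, (A,merge)→7514800 …(+2); best=389400 via (B,hash)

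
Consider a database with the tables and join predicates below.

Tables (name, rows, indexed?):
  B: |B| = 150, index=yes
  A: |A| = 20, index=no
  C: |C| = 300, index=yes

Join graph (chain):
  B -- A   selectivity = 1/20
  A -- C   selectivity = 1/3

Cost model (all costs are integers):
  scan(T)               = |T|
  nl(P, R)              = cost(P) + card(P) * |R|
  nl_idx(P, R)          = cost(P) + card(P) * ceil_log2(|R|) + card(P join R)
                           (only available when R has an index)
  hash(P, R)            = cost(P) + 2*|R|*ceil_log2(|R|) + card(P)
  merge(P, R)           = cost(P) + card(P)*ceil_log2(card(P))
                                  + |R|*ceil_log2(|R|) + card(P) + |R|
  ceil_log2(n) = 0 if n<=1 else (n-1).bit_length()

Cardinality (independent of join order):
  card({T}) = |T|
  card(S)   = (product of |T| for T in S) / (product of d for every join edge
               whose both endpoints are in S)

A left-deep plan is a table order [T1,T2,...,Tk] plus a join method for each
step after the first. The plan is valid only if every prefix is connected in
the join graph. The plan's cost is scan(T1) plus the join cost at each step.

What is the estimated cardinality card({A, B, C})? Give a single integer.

Tables in S: A(20), B(150), C(300)
Edges inside S: B-A(d=20), A-C(d=3)
numerator = 20 * 150 * 300 = 900000
denominator = 20 * 3 = 60
card(S) = 900000 / 60 = 15000

15000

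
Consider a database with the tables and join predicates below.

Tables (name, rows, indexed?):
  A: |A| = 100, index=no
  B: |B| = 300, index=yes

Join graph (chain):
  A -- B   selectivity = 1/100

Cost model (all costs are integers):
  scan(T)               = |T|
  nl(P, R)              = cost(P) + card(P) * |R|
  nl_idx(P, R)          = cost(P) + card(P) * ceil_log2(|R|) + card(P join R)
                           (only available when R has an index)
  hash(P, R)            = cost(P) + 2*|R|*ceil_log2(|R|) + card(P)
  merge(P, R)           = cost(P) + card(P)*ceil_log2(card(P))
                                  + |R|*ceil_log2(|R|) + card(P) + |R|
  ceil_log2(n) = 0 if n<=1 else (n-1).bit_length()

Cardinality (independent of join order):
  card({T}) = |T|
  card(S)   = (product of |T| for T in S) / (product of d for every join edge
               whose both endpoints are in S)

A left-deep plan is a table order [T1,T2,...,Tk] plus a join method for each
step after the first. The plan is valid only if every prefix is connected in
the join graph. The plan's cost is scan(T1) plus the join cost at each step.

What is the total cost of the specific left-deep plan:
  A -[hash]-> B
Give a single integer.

step 1: scan A: cost=100, card=100
step 2: join B via hash
    card(P join B) = 100*300/(100) = 300
    cost = 100 + 2*300*9 + 100 = 5600

5600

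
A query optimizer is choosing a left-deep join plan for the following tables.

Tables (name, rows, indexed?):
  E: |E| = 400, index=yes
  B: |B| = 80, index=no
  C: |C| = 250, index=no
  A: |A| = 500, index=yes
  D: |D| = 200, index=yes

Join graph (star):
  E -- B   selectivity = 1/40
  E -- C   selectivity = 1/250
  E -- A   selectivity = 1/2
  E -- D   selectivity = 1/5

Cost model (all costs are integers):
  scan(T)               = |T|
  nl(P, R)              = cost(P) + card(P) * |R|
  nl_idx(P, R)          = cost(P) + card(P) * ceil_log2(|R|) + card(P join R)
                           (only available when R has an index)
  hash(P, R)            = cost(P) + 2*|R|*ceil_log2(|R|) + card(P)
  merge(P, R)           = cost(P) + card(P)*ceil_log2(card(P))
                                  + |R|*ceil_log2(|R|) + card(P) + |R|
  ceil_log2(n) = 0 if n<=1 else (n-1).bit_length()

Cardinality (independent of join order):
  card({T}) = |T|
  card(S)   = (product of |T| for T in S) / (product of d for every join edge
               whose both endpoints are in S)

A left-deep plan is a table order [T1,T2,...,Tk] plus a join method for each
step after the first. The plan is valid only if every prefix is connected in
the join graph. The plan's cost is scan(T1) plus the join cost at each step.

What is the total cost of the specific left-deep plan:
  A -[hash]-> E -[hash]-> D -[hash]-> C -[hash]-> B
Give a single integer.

step 1: scan A: cost=500, card=500
step 2: join E via hash
    card(P join E) = 500*400/(2) = 100000
    cost = 500 + 2*400*9 + 500 = 8200
step 3: join D via hash
    card(P join D) = 100000*200/(5) = 4000000
    cost = 8200 + 2*200*8 + 100000 = 111400
step 4: join C via hash
    card(P join C) = 4000000*250/(250) = 4000000
    cost = 111400 + 2*250*8 + 4000000 = 4115400
step 5: join B via hash
    card(P join B) = 4000000*80/(40) = 8000000
    cost = 4115400 + 2*80*7 + 4000000 = 8116520

8116520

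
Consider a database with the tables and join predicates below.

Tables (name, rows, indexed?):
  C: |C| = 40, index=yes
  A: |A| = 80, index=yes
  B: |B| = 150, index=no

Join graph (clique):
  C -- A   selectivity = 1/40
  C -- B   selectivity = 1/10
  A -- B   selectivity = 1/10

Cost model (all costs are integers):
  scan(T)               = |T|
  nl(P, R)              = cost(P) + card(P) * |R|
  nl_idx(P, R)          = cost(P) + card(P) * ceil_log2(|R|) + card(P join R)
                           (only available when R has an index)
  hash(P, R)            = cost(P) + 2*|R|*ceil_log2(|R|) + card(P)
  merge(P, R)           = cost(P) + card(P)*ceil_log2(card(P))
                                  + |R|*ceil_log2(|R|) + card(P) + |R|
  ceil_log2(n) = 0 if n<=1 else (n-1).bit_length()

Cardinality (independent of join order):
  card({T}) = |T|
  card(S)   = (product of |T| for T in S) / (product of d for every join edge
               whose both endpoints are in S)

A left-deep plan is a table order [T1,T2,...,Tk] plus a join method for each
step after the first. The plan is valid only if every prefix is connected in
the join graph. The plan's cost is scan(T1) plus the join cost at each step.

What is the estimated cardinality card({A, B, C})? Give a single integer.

120

Tables in S: A(80), B(150), C(40)
Edges inside S: C-A(d=40), C-B(d=10), A-B(d=10)
numerator = 80 * 150 * 40 = 480000
denominator = 40 * 10 * 10 = 4000
card(S) = 480000 / 4000 = 120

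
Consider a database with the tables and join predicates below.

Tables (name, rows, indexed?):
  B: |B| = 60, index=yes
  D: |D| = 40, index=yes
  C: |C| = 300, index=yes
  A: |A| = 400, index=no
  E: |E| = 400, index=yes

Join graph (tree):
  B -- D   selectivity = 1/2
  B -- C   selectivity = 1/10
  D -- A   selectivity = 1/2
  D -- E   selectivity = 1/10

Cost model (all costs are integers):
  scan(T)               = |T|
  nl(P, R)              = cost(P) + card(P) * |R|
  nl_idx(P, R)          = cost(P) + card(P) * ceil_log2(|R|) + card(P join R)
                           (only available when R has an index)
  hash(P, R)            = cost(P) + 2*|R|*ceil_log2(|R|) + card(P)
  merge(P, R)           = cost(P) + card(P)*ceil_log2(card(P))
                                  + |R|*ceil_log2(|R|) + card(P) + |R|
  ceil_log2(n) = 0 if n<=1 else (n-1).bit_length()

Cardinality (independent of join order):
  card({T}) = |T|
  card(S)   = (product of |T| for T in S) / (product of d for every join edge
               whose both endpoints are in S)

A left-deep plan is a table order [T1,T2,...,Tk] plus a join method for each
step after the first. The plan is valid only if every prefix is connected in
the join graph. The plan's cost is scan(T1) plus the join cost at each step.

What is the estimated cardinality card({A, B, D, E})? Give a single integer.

Tables in S: A(400), B(60), D(40), E(400)
Edges inside S: B-D(d=2), D-A(d=2), D-E(d=10)
numerator = 400 * 60 * 40 * 400 = 384000000
denominator = 2 * 2 * 10 = 40
card(S) = 384000000 / 40 = 9600000

9600000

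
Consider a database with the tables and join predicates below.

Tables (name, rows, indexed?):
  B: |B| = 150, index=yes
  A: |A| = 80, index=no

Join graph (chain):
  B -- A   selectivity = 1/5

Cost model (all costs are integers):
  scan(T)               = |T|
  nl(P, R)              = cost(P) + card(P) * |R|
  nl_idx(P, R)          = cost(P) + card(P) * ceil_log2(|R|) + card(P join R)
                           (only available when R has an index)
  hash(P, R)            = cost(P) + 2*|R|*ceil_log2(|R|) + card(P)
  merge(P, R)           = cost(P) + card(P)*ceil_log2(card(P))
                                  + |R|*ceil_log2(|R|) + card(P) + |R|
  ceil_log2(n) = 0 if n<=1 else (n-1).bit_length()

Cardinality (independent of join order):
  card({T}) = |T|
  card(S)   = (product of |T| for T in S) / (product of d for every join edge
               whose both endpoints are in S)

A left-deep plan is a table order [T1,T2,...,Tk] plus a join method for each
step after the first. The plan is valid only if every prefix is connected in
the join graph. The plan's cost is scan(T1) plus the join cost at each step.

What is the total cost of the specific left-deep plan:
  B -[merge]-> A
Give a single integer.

2140

step 1: scan B: cost=150, card=150
step 2: join A via merge
    card(P join A) = 150*80/(5) = 2400
    cost = 150 + 150*8 + 80*7 + 150 + 80 = 2140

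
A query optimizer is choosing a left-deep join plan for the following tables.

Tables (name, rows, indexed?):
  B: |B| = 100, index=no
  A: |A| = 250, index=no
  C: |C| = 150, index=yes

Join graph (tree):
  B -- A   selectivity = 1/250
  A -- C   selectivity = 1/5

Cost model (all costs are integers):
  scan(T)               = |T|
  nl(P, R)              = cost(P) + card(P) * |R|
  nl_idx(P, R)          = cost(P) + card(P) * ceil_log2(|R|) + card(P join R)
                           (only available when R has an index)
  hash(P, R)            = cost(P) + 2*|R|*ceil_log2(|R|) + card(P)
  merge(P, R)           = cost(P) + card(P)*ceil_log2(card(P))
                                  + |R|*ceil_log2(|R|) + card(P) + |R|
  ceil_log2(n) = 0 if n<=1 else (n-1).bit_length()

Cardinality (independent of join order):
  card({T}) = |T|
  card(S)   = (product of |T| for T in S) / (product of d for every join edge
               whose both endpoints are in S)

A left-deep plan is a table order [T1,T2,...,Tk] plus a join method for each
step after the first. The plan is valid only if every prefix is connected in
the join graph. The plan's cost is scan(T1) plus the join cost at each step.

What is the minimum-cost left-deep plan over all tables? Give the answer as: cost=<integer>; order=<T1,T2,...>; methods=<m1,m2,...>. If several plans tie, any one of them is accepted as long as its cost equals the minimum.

cost=4050; order=A,B,C; methods=hash,merge

Selinger DP (subsets sized 1..n):
  {B}: scan cost=100, card=100
  {A}: scan cost=250, card=250
  {C}: scan cost=150, card=150
  {AB}: card=100; try (B,hash)→1900, (A,merge)→3150, (B,merge)→3300, (A,hash)→4200, (A,nl)→25100, (B,nl)→25250; best=1900 via (B,hash)
  {AC}: card=7500; try (C,hash)→2900, (A,merge)→3750, (C,merge)→3850, (A,hash)→4300, (C,nl_idx)→9750, (A,nl)→37650 …(+1); best=2900 via (C,hash)
  {ABC}: card=3000; try (C,merge)→4050, (C,hash)→4400, (C,nl_idx)→5700, (B,hash)→11800, (C,nl)→16900, (B,merge)→108700 …(+1); best=4050 via (C,merge)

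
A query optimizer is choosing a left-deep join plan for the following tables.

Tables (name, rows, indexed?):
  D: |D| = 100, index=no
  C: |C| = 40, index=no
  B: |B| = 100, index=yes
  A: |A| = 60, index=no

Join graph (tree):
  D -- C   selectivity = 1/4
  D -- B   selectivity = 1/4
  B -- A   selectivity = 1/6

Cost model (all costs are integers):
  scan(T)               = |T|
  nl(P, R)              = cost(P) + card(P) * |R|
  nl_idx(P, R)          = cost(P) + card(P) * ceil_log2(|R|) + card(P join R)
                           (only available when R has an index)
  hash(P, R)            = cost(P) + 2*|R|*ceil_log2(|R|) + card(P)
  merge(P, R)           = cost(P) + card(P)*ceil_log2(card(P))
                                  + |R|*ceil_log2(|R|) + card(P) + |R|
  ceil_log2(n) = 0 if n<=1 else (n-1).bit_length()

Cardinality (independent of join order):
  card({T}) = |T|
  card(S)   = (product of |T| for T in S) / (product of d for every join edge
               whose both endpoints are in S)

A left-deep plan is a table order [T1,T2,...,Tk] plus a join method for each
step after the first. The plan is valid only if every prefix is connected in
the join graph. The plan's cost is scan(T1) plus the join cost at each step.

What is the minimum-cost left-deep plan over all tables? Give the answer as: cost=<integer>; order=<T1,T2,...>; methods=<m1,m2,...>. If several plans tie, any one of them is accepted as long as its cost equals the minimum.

cost=28800; order=B,A,D,C; methods=hash,hash,hash

Selinger DP (subsets sized 1..n):
  {D}: scan cost=100, card=100
  {C}: scan cost=40, card=40
  {B}: scan cost=100, card=100
  {A}: scan cost=60, card=60
  {CD}: card=1000; try (C,hash)→680, (D,merge)→1120, (C,merge)→1180, (D,hash)→1480, (D,nl)→4040, (C,nl)→4100; best=680 via (C,hash)
  {BD}: card=2500; try (D,hash)→1600, (B,hash)→1600, (D,merge)→1700, (B,merge)→1700, (B,nl_idx)→3300, (D,nl)→10100 …(+1); best=1600 via (D,hash)
  {AB}: card=1000; try (A,hash)→920, (B,merge)→1280, (A,merge)→1320, (B,nl_idx)→1480, (B,hash)→1520, (B,nl)→6060 …(+1); best=920 via (A,hash)
  {BCD}: card=25000; try (B,hash)→3080, (C,hash)→4580, (B,merge)→12480, (B,nl_idx)→32680, (C,merge)→34380, (B,nl)→100680 …(+1); best=3080 via (B,hash)
  {ABD}: card=25000; try (D,hash)→3320, (A,hash)→4820, (D,merge)→12720, (A,merge)→34520, (D,nl)→100920, (A,nl)→151600; best=3320 via (D,hash)
  {ABCD}: card=250000; try (C,hash)→28800, (A,hash)→28800, (A,merge)→403500, (C,merge)→403600, (C,nl)→1003320, (A,nl)→1503080; best=28800 via (C,hash)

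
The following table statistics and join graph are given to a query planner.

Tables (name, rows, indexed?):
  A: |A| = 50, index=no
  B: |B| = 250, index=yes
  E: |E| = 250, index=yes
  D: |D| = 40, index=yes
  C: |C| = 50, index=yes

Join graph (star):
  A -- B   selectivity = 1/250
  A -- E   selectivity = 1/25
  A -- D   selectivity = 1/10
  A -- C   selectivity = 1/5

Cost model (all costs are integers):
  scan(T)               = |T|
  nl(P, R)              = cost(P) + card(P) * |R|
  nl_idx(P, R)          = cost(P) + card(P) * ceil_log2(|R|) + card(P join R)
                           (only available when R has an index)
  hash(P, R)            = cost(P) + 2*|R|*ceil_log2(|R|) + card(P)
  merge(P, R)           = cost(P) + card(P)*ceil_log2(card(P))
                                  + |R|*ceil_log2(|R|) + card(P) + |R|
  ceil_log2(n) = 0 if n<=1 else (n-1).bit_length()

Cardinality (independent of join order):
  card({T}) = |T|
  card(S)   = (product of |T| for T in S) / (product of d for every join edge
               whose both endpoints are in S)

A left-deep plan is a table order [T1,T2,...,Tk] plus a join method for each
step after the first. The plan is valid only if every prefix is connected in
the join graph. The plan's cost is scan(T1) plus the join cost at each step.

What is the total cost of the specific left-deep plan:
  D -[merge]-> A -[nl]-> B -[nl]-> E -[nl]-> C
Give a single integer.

step 1: scan D: cost=40, card=40
step 2: join A via merge
    card(P join A) = 40*50/(10) = 200
    cost = 40 + 40*6 + 50*6 + 40 + 50 = 670
step 3: join B via nl
    card(P join B) = 200*250/(250) = 200
    cost = 670 + 200*250 = 50670
step 4: join E via nl
    card(P join E) = 200*250/(25) = 2000
    cost = 50670 + 200*250 = 100670
step 5: join C via nl
    card(P join C) = 2000*50/(5) = 20000
    cost = 100670 + 2000*50 = 200670

200670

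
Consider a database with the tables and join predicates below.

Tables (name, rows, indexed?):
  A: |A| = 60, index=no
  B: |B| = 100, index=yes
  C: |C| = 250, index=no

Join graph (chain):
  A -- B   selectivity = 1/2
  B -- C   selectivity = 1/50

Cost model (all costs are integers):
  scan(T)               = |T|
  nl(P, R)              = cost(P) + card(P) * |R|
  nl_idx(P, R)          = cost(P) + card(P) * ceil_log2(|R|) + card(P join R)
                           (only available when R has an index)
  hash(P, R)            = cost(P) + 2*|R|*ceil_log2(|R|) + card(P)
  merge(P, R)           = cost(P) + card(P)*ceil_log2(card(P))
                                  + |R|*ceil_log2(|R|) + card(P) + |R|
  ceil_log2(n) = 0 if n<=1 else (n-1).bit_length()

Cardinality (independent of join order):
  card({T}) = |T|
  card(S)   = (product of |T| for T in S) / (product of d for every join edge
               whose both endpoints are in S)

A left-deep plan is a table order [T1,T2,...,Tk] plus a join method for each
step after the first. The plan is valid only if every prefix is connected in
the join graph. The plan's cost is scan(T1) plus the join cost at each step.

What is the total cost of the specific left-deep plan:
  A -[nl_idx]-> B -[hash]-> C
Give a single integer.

10480

step 1: scan A: cost=60, card=60
step 2: join B via nl_idx
    card(P join B) = 60*100/(2) = 3000
    cost = 60 + 60*7 + 3000 = 3480
step 3: join C via hash
    card(P join C) = 3000*250/(50) = 15000
    cost = 3480 + 2*250*8 + 3000 = 10480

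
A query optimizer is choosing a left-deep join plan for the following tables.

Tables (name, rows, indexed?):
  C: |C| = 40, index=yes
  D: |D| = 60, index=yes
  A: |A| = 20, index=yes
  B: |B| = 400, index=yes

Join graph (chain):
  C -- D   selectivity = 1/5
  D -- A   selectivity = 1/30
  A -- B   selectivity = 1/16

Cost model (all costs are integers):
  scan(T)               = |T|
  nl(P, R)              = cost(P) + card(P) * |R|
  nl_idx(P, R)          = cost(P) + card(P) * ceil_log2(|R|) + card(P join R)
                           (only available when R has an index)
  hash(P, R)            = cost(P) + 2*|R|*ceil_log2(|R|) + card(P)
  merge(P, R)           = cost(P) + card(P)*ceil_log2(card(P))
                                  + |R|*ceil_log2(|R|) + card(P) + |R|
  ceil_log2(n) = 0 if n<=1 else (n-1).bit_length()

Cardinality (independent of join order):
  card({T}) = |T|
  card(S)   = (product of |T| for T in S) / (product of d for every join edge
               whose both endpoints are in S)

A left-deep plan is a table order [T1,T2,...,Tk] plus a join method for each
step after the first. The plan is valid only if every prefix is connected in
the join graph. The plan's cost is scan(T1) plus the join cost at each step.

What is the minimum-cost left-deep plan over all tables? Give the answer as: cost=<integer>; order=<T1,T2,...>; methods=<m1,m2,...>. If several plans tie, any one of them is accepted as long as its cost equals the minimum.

cost=3020; order=A,D,B,C; methods=nl_idx,nl_idx,hash

Selinger DP (subsets sized 1..n):
  {C}: scan cost=40, card=40
  {D}: scan cost=60, card=60
  {A}: scan cost=20, card=20
  {B}: scan cost=400, card=400
  {CD}: card=480; try (C,hash)→600, (D,merge)→740, (D,nl_idx)→760, (C,merge)→760, (D,hash)→800, (C,nl_idx)→900 …(+2); best=600 via (C,hash)
  {AD}: card=40; try (D,nl_idx)→180, (A,hash)→320, (A,nl_idx)→400, (D,merge)→560, (A,merge)→600, (D,hash)→760 …(+2); best=180 via (D,nl_idx)
  {AB}: card=500; try (B,nl_idx)→700, (A,hash)→1000, (A,nl_idx)→2900, (B,merge)→4140, (A,merge)→4520, (B,hash)→7240 …(+2); best=700 via (B,nl_idx)
  {ACD}: card=320; try (C,hash)→700, (C,merge)→740, (C,nl_idx)→740, (A,hash)→1280, (C,nl)→1780, (A,nl_idx)→3320 …(+2); best=700 via (C,hash)
  {ABD}: card=1000; try (B,nl_idx)→1540, (D,hash)→1920, (B,merge)→4460, (D,nl_idx)→4700, (D,merge)→6120, (B,hash)→7420 …(+2); best=1540 via (B,nl_idx)
  {ABCD}: card=8000; try (C,hash)→3020, (B,merge)→7900, (B,hash)→8220, (B,nl_idx)→11580, (C,merge)→12820, (C,nl_idx)→15540 …(+2); best=3020 via (C,hash)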